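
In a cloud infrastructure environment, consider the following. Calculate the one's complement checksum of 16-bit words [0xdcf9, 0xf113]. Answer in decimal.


Given words: [0xdcf9, 0xf113]
Step 1: Sum all words
Raw sum = 56569 + 61715 = 118284
Step 2: Fold carry: (52748 + 1) = 52749
One's complement = ~52749 & 0xFFFF = 12786

12786


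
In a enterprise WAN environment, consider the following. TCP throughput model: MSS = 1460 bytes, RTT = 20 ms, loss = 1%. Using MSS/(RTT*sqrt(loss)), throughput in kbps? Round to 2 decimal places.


Given: MSS = 1460 bytes, RTT = 20 ms, loss = 1%
RTT in seconds = 20 / 1000 = 0.02
Loss rate = 1% = 0.01
sqrt(loss) = sqrt(0.01) = 0.1
Throughput (bytes/s) = 1460 / (0.02 * 0.1) = 730000.0000
Throughput (kbps) = 730000.0000 * 8 / 1000 = 5840.000000 -> 5840.00 kbps (2 dp)

5840.00


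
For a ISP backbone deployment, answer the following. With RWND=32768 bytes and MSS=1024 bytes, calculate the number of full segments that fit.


Given: RWND = 32768 bytes, MSS = 1024 bytes
Full segments = floor(RWND / MSS)
Full segments = floor(32768 / 1024)
Full segments = floor(32.0) = 32

32


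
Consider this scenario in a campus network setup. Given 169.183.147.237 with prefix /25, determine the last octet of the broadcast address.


Given: IP = 169.183.147.237, prefix = /25
Host bits = 32 - 25 = 7
Network last octet = 237 AND mask = 128
Host part size = 2^7 - 1 = 127
Broadcast last octet = 128 OR 127 = 255

255


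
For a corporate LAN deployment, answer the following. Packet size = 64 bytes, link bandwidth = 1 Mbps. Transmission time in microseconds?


Given: packet = 64 bytes, bandwidth = 1 Mbps
Packet in bits = 64 * 8 = 512 bits
Bandwidth = 1 * 10^6 = 1000000 bps
Time = 512 / 1000000 seconds
Time in us = 512 * 10^6 / 1000000 = 512

512


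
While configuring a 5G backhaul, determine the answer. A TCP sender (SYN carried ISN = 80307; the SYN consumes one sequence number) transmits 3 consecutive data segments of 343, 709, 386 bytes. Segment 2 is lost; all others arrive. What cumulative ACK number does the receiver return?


SYN uses sequence number 80307; first data byte = ISN + 1 = 80308.
Segment 1: SEQ = 80308, len = 343 B, covers [80308, 80650]
Segment 2: SEQ = 80651, len = 709 B, covers [80651, 81359] [LOST]
Segment 3: SEQ = 81360, len = 386 B, covers [81360, 81745]
In-order data received: bytes [80308, 80650] (segments 1..1).
Segment 2 missing -> gap begins at byte 80651; later segments buffered out of order.
Cumulative ACK = next expected in-order byte = 80308 + 343 = 80651

80651


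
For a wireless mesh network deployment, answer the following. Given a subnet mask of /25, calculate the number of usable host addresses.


Given: subnet mask /25
Host bits = 32 - 25 = 7
Total addresses = 2^7 = 128
Usable hosts = 128 - 2 (network + broadcast) = 126

126


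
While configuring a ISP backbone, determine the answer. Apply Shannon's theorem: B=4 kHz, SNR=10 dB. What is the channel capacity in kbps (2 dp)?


Given: B = 4 kHz, SNR = 10 dB
SNR linear = 10^(10/10) = 10
1 + SNR = 11
log2(11) = 3.4594316186
C = 4 * 1000 * 3.4594316186 = 13837.7265 bps
C = 13.837726 kbps -> 13.84 kbps (2 dp)

13.84


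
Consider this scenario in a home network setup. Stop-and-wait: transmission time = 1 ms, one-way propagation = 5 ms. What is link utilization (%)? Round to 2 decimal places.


Given: Ttrans = 1 ms, Tprop = 5 ms
RTT = 2 * Tprop = 2 * 5 = 10 ms
U = Ttrans / (Ttrans + RTT)
U = 1 / (1 + 10)
U = 1 / 11 = 0.090909
U% = 9.09%

9.09


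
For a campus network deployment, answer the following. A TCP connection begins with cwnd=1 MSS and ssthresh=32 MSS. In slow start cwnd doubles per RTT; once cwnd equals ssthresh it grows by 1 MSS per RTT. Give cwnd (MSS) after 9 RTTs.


RTT 0: cwnd = 1 MSS (initial)
RTT 1: cwnd = 2 MSS (slow start, doubled)
RTT 2: cwnd = 4 MSS (slow start, doubled)
RTT 3: cwnd = 8 MSS (slow start, doubled)
RTT 4: cwnd = 16 MSS (slow start, doubled)
RTT 5: cwnd = 32 MSS (slow start, doubled)
RTT 6: cwnd = 33 MSS (congestion avoidance, +1)
RTT 7: cwnd = 34 MSS (congestion avoidance, +1)
RTT 8: cwnd = 35 MSS (congestion avoidance, +1)
RTT 9: cwnd = 36 MSS (congestion avoidance, +1)

36


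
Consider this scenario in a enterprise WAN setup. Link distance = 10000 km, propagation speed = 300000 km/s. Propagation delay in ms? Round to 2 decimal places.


Given: distance = 10000 km, speed = 300000 km/s
Delay = distance / speed = 10000 / 300000 seconds
Delay in ms = 10000 * 1000 / 300000
Delay = 33.3333 ms
Rounded to 2 dp = 33.33 ms

33.33


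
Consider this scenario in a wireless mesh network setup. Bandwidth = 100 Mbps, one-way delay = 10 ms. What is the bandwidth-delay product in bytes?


Given: bandwidth = 100 Mbps, delay = 10 ms
BDP in bits = 100 * 10^6 * 10 / 1000
BDP in bits = 1000000
BDP in bytes = 1000000 / 8 = 125000

125000


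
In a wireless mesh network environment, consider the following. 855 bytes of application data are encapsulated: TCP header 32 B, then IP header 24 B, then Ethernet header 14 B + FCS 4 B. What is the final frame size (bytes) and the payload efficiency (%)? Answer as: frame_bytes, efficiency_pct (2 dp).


TCP segment = 855 + 32 = 887 B
IP packet = 887 + 24 = 911 B
Ethernet frame = 911 + 14 + 4 = 929 B
Efficiency = app / frame = 855 / 929 = 0.920344 = 92.0344% -> 92.03% (2 dp)

929, 92.03


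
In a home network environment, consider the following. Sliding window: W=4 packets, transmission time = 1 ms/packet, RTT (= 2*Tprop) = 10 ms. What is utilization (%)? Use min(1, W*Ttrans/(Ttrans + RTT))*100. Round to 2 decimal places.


Given: W = 4, Ttrans = 1 ms, RTT = 10 ms (= 2 * Tprop, Tprop = 5 ms)
Cycle time = Ttrans + RTT = 1 + 10 = 11 ms (first packet sent until its ACK returns)
W * Ttrans = 4 * 1 = 4 ms of sending per cycle
W * Ttrans / (Ttrans + RTT) = 4 / 11 = 0.363636
U = min(1, 0.363636) = 0.363636
U% = 36.36%

36.36


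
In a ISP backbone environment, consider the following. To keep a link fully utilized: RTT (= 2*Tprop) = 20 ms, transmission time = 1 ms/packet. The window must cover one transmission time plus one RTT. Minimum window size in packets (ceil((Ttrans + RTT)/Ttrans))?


Given: Ttrans = 1 ms, RTT = 20 ms (= 2 * Tprop, Tprop = 10 ms)
Time until first ACK returns = Ttrans + RTT = 1 + 20 = 21 ms
Need W * Ttrans >= Ttrans + RTT  ->  W >= (Ttrans + RTT) / Ttrans
(Ttrans + RTT) / Ttrans = 21 / 1 = 21
W_min = ceil(21) = 21

21


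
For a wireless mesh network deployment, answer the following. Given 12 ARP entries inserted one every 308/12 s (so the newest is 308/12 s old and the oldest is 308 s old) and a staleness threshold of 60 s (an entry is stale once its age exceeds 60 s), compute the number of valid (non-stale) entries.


Ages are k * 308/12 s for k = 1..12 (spacing = 25.6667 s).
Entry k is valid iff k * 308/12 <= 60 iff k <= 12 * 60 / 308 = 2.3377
n_valid = floor(2.3377) = 2
(n_stale = 12 - 2 = 10)

2


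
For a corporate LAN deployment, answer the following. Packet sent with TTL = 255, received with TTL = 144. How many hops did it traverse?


Given: initial TTL = 255, received TTL = 144
Hops = initial TTL - received TTL
Hops = 255 - 144 = 111

111


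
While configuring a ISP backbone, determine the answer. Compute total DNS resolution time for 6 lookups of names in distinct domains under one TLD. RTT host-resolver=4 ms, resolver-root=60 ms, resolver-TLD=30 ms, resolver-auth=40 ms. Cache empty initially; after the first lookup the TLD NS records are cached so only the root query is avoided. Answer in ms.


Lookup 1 (cold cache): local + root + TLD + auth = 4 + 60 + 30 + 40 = 134 ms
Lookups 2..6 (TLD NS cached -> skip root; new domain -> still ask TLD and auth): local + TLD + auth = 4 + 30 + 40 = 74 ms each
Remaining 5 lookups: 5 * 74 = 370 ms
Total = 134 + 370 = 504 ms

504


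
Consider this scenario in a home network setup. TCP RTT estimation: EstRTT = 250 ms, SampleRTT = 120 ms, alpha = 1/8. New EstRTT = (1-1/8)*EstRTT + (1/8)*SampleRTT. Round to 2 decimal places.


Given: EstRTT = 250 ms, SampleRTT = 120 ms, alpha = 1/8
New EstRTT = (1 - alpha) * EstRTT + alpha * SampleRTT
(7/8) * 250 = 218.75
(1/8) * 120 = 15
New EstRTT = 218.75 + 15 = 233.75 ms -> 233.75 ms (2 dp)

233.75


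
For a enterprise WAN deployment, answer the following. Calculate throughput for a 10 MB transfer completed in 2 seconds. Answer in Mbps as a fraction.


Given: file = 10 MB, time = 2 s
File in Mb = 10 * 8 = 80 Mb
Throughput = 80 / 2 Mbps
Throughput = 40 Mbps

40


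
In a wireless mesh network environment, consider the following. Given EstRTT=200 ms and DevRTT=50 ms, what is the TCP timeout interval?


Given: EstRTT = 200 ms, DevRTT = 50 ms
Timeout = EstRTT + 4 * DevRTT
4 * DevRTT = 4 * 50 = 200
Timeout = 200 + 200 = 400 ms

400


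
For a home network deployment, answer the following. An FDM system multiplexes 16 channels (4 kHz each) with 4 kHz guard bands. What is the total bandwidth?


Given: 16 channels, 4 kHz each, guard = 4 kHz
Channel bandwidth = 16 * 4 = 64 kHz
Guard bands = 15 gaps * 4 kHz = 60 kHz
Total = 64 + 60 = 124 kHz

124


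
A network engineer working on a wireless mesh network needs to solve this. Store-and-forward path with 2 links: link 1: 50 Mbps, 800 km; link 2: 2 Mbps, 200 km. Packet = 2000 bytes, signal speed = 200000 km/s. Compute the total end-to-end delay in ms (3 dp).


Packet = 2000 bytes = 16000 bits. Store-and-forward: sum (t_trans + t_prop) per link.
Link 1: t_trans = 16000/(50*10^6) s = 0.3200 ms; t_prop = 800/200000 s = 4.0000 ms; subtotal = 4.3200 ms
Link 2: t_trans = 16000/(2*10^6) s = 8.0000 ms; t_prop = 200/200000 s = 1.0000 ms; subtotal = 9.0000 ms
End-to-end = 4.3200 + 9.0000 = 13.3200 ms -> 13.320 ms (3 dp)

13.320


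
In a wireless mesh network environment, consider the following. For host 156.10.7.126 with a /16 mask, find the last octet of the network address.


Given: IP = 156.10.7.126, prefix = /16
Subnet mask = 255.255.0.0
Last octet of IP: 126
Last octet of mask: 0
Network last octet = 126 AND 0 = 0

0


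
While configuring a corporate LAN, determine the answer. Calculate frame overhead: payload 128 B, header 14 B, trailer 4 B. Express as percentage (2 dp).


Given: payload = 128 B, header = 14 B, trailer = 4 B
Overhead bytes = header + trailer = 14 + 4 = 18
Total frame = payload + overhead = 128 + 18 = 146
Overhead % = 18 / 146 * 100 = 12.3288% -> 12.33% (2 dp)

12.33


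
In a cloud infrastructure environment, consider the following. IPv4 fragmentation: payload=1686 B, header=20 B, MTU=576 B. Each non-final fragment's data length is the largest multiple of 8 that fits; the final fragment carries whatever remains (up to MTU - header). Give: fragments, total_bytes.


Max data per non-final fragment = floor((MTU - header)/8)*8 = floor((576 - 20)/8)*8 = floor(556/8)*8 = 552 B
Final fragment needs no 8-byte alignment: it can carry up to MTU - header = 556 B
Non-final fragments needed = ceil((payload - 556) / 552) = ceil(1130/552) = ceil(2.0471) = 3
Number of fragments = 3 + 1 = 4
Fragment sizes (data): 3 * 552 B + 30 B (last, 30 <= 556 OK)
Total bytes sent = payload + n_frags * header = 1686 + 4*20 = 1686 + 80 = 1766 B

4, 1766


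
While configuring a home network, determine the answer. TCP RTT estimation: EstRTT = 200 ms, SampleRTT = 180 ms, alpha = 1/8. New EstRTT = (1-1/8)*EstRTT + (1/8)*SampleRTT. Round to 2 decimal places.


Given: EstRTT = 200 ms, SampleRTT = 180 ms, alpha = 1/8
New EstRTT = (1 - alpha) * EstRTT + alpha * SampleRTT
(7/8) * 200 = 175
(1/8) * 180 = 22.5
New EstRTT = 175 + 22.5 = 197.5 ms -> 197.50 ms (2 dp)

197.50


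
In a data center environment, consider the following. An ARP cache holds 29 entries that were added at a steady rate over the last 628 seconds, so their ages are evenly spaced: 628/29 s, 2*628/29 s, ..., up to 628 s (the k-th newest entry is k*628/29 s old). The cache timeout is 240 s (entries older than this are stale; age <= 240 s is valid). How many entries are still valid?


Ages are k * 628/29 s for k = 1..29 (spacing = 21.6552 s).
Entry k is valid iff k * 628/29 <= 240 iff k <= 29 * 240 / 628 = 11.0828
n_valid = floor(11.0828) = 11
(n_stale = 29 - 11 = 18)

11


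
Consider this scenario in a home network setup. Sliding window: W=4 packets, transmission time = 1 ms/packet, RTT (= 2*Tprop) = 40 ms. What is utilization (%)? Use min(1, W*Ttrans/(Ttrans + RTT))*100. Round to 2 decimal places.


Given: W = 4, Ttrans = 1 ms, RTT = 40 ms (= 2 * Tprop, Tprop = 20 ms)
Cycle time = Ttrans + RTT = 1 + 40 = 41 ms (first packet sent until its ACK returns)
W * Ttrans = 4 * 1 = 4 ms of sending per cycle
W * Ttrans / (Ttrans + RTT) = 4 / 41 = 0.097561
U = min(1, 0.097561) = 0.097561
U% = 9.76%

9.76


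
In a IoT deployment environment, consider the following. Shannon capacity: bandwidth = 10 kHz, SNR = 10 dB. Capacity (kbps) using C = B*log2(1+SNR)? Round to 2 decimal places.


Given: B = 10 kHz, SNR = 10 dB
SNR linear = 10^(10/10) = 10
1 + SNR = 11
log2(11) = 3.4594316186
C = 10 * 1000 * 3.4594316186 = 34594.3162 bps
C = 34.594316 kbps -> 34.59 kbps (2 dp)

34.59


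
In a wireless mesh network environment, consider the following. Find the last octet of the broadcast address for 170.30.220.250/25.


Given: IP = 170.30.220.250, prefix = /25
Host bits = 32 - 25 = 7
Network last octet = 250 AND mask = 128
Host part size = 2^7 - 1 = 127
Broadcast last octet = 128 OR 127 = 255

255


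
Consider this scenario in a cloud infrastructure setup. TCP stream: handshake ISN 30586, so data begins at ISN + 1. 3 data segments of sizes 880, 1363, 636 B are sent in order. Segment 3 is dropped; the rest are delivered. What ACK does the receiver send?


SYN uses sequence number 30586; first data byte = ISN + 1 = 30587.
Segment 1: SEQ = 30587, len = 880 B, covers [30587, 31466]
Segment 2: SEQ = 31467, len = 1363 B, covers [31467, 32829]
Segment 3: SEQ = 32830, len = 636 B, covers [32830, 33465] [LOST]
In-order data received: bytes [30587, 32829] (segments 1..2).
Segment 3 missing -> gap begins at byte 32830.
Cumulative ACK = next expected in-order byte = 30587 + 880 + 1363 = 32830

32830


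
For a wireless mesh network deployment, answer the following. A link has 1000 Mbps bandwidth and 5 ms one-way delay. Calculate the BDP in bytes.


Given: bandwidth = 1000 Mbps, delay = 5 ms
BDP in bits = 1000 * 10^6 * 5 / 1000
BDP in bits = 5000000
BDP in bytes = 5000000 / 8 = 625000

625000


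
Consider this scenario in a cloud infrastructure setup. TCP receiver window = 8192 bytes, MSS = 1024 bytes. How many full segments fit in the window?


Given: RWND = 8192 bytes, MSS = 1024 bytes
Full segments = floor(RWND / MSS)
Full segments = floor(8192 / 1024)
Full segments = floor(8.0) = 8

8


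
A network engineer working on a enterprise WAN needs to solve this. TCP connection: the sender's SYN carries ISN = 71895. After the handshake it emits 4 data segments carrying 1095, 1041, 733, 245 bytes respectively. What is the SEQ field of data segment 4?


The SYN occupies sequence number ISN = 71895, so the first data byte is ISN + 1 = 71896.
SEQ of data segment i = (ISN + 1) + sum of payload sizes of segments 1..i-1.
Segment 1: SEQ = 71896, payload = 1095 bytes
Segment 2: SEQ = 72991, payload = 1041 bytes
Segment 3: SEQ = 74032, payload = 733 bytes
Segment 4: SEQ = 74765, payload = 245 bytes
SEQ of segment 4 = 71896 + 1095 + 1041 + 733 = 74765

74765


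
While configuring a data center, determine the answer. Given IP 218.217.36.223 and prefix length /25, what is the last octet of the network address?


Given: IP = 218.217.36.223, prefix = /25
Subnet mask = 255.255.255.128
Last octet of IP: 223
Last octet of mask: 128
Network last octet = 223 AND 128 = 128

128


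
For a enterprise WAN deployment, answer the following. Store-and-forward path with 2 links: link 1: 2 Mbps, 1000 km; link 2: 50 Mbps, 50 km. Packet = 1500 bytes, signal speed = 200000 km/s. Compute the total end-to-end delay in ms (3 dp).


Packet = 1500 bytes = 12000 bits. Store-and-forward: sum (t_trans + t_prop) per link.
Link 1: t_trans = 12000/(2*10^6) s = 6.0000 ms; t_prop = 1000/200000 s = 5.0000 ms; subtotal = 11.0000 ms
Link 2: t_trans = 12000/(50*10^6) s = 0.2400 ms; t_prop = 50/200000 s = 0.2500 ms; subtotal = 0.4900 ms
End-to-end = 11.0000 + 0.4900 = 11.4900 ms -> 11.490 ms (3 dp)

11.490


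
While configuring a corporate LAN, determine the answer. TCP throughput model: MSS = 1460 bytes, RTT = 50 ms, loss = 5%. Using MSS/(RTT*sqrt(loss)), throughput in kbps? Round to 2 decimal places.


Given: MSS = 1460 bytes, RTT = 50 ms, loss = 5%
RTT in seconds = 50 / 1000 = 0.05
Loss rate = 5% = 0.05
sqrt(loss) = sqrt(0.05) = 0.223606797750
Throughput (bytes/s) = 1460 / (0.05 * 0.223606797750) = 130586.3699
Throughput (kbps) = 130586.3699 * 8 / 1000 = 1044.690959 -> 1044.69 kbps (2 dp)

1044.69


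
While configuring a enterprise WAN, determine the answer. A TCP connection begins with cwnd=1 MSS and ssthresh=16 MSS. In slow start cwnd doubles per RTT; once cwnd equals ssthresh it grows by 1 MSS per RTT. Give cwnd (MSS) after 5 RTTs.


RTT 0: cwnd = 1 MSS (initial)
RTT 1: cwnd = 2 MSS (slow start, doubled)
RTT 2: cwnd = 4 MSS (slow start, doubled)
RTT 3: cwnd = 8 MSS (slow start, doubled)
RTT 4: cwnd = 16 MSS (slow start, doubled)
RTT 5: cwnd = 17 MSS (congestion avoidance, +1)

17


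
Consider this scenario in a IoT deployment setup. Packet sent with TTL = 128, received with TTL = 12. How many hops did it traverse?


Given: initial TTL = 128, received TTL = 12
Hops = initial TTL - received TTL
Hops = 128 - 12 = 116

116


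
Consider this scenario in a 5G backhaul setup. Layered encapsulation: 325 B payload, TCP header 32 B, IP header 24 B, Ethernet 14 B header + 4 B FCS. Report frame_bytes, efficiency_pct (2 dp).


TCP segment = 325 + 32 = 357 B
IP packet = 357 + 24 = 381 B
Ethernet frame = 381 + 14 + 4 = 399 B
Efficiency = app / frame = 325 / 399 = 0.814536 = 81.4536% -> 81.45% (2 dp)

399, 81.45


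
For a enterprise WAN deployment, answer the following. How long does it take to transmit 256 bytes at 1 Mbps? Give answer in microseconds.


Given: packet = 256 bytes, bandwidth = 1 Mbps
Packet in bits = 256 * 8 = 2048 bits
Bandwidth = 1 * 10^6 = 1000000 bps
Time = 2048 / 1000000 seconds
Time in us = 2048 * 10^6 / 1000000 = 2048

2048


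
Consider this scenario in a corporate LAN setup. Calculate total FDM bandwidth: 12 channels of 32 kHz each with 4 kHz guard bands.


Given: 12 channels, 32 kHz each, guard = 4 kHz
Channel bandwidth = 12 * 32 = 384 kHz
Guard bands = 11 gaps * 4 kHz = 44 kHz
Total = 384 + 44 = 428 kHz

428


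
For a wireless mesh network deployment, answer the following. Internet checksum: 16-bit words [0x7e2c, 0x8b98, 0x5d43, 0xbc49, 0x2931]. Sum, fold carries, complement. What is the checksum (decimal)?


Given words: [0x7e2c, 0x8b98, 0x5d43, 0xbc49, 0x2931]
Step 1: Sum all words
Raw sum = 32300 + 35736 + 23875 + 48201 + 10545 = 150657
Step 2: Fold carry: (19585 + 2) = 19587
One's complement = ~19587 & 0xFFFF = 45948

45948


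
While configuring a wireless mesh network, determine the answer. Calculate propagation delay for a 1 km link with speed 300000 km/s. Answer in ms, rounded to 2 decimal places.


Given: distance = 1 km, speed = 300000 km/s
Delay = distance / speed = 1 / 300000 seconds
Delay in ms = 1 * 1000 / 300000
Delay = 0.0033 ms
Rounded to 2 dp = 0.00 ms

0.00


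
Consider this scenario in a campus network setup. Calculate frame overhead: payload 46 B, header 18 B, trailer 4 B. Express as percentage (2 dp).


Given: payload = 46 B, header = 18 B, trailer = 4 B
Overhead bytes = header + trailer = 18 + 4 = 22
Total frame = payload + overhead = 46 + 22 = 68
Overhead % = 22 / 68 * 100 = 32.3529% -> 32.35% (2 dp)

32.35


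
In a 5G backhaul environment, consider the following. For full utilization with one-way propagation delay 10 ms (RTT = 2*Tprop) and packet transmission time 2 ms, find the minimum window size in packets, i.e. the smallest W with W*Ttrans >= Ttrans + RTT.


Given: Ttrans = 2 ms, RTT = 20 ms (= 2 * Tprop, Tprop = 10 ms)
Time until first ACK returns = Ttrans + RTT = 2 + 20 = 22 ms
Need W * Ttrans >= Ttrans + RTT  ->  W >= (Ttrans + RTT) / Ttrans
(Ttrans + RTT) / Ttrans = 22 / 2 = 11
W_min = ceil(11) = 11

11


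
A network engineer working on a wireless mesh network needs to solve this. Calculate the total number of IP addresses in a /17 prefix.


Given: CIDR prefix /17
Host bits = 32 - 17 = 15
Total addresses = 2^15 = 32768

32768


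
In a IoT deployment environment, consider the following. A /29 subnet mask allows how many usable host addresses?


Given: subnet mask /29
Host bits = 32 - 29 = 3
Total addresses = 2^3 = 8
Usable hosts = 8 - 2 (network + broadcast) = 6

6


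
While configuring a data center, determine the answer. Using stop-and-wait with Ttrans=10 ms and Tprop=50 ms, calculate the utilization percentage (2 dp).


Given: Ttrans = 10 ms, Tprop = 50 ms
RTT = 2 * Tprop = 2 * 50 = 100 ms
U = Ttrans / (Ttrans + RTT)
U = 10 / (10 + 100)
U = 10 / 110 = 0.090909
U% = 9.09%

9.09


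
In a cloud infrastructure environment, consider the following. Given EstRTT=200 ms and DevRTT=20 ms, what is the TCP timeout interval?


Given: EstRTT = 200 ms, DevRTT = 20 ms
Timeout = EstRTT + 4 * DevRTT
4 * DevRTT = 4 * 20 = 80
Timeout = 200 + 80 = 280 ms

280


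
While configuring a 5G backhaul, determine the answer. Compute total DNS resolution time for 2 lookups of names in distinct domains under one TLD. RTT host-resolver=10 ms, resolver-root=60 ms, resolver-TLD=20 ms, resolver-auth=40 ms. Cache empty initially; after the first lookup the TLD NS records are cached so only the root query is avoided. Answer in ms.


Lookup 1 (cold cache): local + root + TLD + auth = 10 + 60 + 20 + 40 = 130 ms
Lookups 2..2 (TLD NS cached -> skip root; new domain -> still ask TLD and auth): local + TLD + auth = 10 + 20 + 40 = 70 ms each
Remaining 1 lookups: 1 * 70 = 70 ms
Total = 130 + 70 = 200 ms

200


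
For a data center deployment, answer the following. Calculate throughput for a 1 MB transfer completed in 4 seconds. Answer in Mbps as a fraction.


Given: file = 1 MB, time = 4 s
File in Mb = 1 * 8 = 8 Mb
Throughput = 8 / 4 Mbps
Throughput = 2 Mbps

2


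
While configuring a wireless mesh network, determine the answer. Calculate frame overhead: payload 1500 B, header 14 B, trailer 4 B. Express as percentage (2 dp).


Given: payload = 1500 B, header = 14 B, trailer = 4 B
Overhead bytes = header + trailer = 14 + 4 = 18
Total frame = payload + overhead = 1500 + 18 = 1518
Overhead % = 18 / 1518 * 100 = 1.1858% -> 1.19% (2 dp)

1.19


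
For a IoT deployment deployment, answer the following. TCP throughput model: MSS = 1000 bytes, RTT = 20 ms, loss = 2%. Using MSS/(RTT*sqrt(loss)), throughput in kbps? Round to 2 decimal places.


Given: MSS = 1000 bytes, RTT = 20 ms, loss = 2%
RTT in seconds = 20 / 1000 = 0.02
Loss rate = 2% = 0.02
sqrt(loss) = sqrt(0.02) = 0.141421356237
Throughput (bytes/s) = 1000 / (0.02 * 0.141421356237) = 353553.3906
Throughput (kbps) = 353553.3906 * 8 / 1000 = 2828.427125 -> 2828.43 kbps (2 dp)

2828.43


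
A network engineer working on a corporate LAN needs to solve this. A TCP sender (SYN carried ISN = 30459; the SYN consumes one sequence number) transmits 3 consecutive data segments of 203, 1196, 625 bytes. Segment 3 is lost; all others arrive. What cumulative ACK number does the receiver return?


SYN uses sequence number 30459; first data byte = ISN + 1 = 30460.
Segment 1: SEQ = 30460, len = 203 B, covers [30460, 30662]
Segment 2: SEQ = 30663, len = 1196 B, covers [30663, 31858]
Segment 3: SEQ = 31859, len = 625 B, covers [31859, 32483] [LOST]
In-order data received: bytes [30460, 31858] (segments 1..2).
Segment 3 missing -> gap begins at byte 31859.
Cumulative ACK = next expected in-order byte = 30460 + 203 + 1196 = 31859

31859


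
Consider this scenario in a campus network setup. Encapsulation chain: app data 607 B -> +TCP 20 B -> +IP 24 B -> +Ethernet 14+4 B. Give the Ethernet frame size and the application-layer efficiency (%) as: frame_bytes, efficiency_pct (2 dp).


TCP segment = 607 + 20 = 627 B
IP packet = 627 + 24 = 651 B
Ethernet frame = 651 + 14 + 4 = 669 B
Efficiency = app / frame = 607 / 669 = 0.907324 = 90.7324% -> 90.73% (2 dp)

669, 90.73


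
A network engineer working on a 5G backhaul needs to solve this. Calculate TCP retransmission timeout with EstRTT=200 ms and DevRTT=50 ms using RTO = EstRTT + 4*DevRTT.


Given: EstRTT = 200 ms, DevRTT = 50 ms
Timeout = EstRTT + 4 * DevRTT
4 * DevRTT = 4 * 50 = 200
Timeout = 200 + 200 = 400 ms

400


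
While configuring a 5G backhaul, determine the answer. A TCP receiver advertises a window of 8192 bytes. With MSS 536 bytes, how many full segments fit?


Given: RWND = 8192 bytes, MSS = 536 bytes
Full segments = floor(RWND / MSS)
Full segments = floor(8192 / 536)
Full segments = floor(15.2836) = 15

15


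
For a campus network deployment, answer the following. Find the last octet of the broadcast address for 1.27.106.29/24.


Given: IP = 1.27.106.29, prefix = /24
Host bits = 32 - 24 = 8
Network last octet = 29 AND mask = 0
Host part size = 2^8 - 1 = 255
Broadcast last octet = 0 OR 255 = 255

255


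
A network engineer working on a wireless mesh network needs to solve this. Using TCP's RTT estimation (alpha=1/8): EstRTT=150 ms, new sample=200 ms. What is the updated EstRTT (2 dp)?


Given: EstRTT = 150 ms, SampleRTT = 200 ms, alpha = 1/8
New EstRTT = (1 - alpha) * EstRTT + alpha * SampleRTT
(7/8) * 150 = 131.25
(1/8) * 200 = 25
New EstRTT = 131.25 + 25 = 156.25 ms -> 156.25 ms (2 dp)

156.25


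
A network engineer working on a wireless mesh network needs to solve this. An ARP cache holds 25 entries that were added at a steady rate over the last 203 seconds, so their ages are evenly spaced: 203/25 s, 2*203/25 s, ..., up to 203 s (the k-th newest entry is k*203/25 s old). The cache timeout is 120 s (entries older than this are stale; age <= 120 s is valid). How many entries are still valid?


Ages are k * 203/25 s for k = 1..25 (spacing = 8.1200 s).
Entry k is valid iff k * 203/25 <= 120 iff k <= 25 * 120 / 203 = 14.7783
n_valid = floor(14.7783) = 14
(n_stale = 25 - 14 = 11)

14


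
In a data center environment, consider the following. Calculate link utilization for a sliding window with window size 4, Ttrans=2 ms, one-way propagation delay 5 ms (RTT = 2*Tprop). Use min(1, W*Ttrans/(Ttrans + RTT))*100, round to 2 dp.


Given: W = 4, Ttrans = 2 ms, RTT = 10 ms (= 2 * Tprop, Tprop = 5 ms)
Cycle time = Ttrans + RTT = 2 + 10 = 12 ms (first packet sent until its ACK returns)
W * Ttrans = 4 * 2 = 8 ms of sending per cycle
W * Ttrans / (Ttrans + RTT) = 8 / 12 = 0.666667
U = min(1, 0.666667) = 0.666667
U% = 66.67%

66.67


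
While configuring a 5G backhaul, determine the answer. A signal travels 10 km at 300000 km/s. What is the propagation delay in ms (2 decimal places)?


Given: distance = 10 km, speed = 300000 km/s
Delay = distance / speed = 10 / 300000 seconds
Delay in ms = 10 * 1000 / 300000
Delay = 0.0333 ms
Rounded to 2 dp = 0.03 ms

0.03


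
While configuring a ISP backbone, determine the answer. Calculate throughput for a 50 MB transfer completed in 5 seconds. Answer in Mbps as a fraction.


Given: file = 50 MB, time = 5 s
File in Mb = 50 * 8 = 400 Mb
Throughput = 400 / 5 Mbps
Throughput = 80 Mbps

80


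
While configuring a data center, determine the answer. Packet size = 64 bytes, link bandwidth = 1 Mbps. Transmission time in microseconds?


Given: packet = 64 bytes, bandwidth = 1 Mbps
Packet in bits = 64 * 8 = 512 bits
Bandwidth = 1 * 10^6 = 1000000 bps
Time = 512 / 1000000 seconds
Time in us = 512 * 10^6 / 1000000 = 512

512


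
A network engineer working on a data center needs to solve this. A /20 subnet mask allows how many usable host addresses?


Given: subnet mask /20
Host bits = 32 - 20 = 12
Total addresses = 2^12 = 4096
Usable hosts = 4096 - 2 (network + broadcast) = 4094

4094


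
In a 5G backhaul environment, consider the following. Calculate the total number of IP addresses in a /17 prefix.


Given: CIDR prefix /17
Host bits = 32 - 17 = 15
Total addresses = 2^15 = 32768

32768


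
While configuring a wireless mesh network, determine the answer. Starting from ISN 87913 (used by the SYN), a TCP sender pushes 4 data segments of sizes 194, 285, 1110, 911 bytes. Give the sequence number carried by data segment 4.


The SYN occupies sequence number ISN = 87913, so the first data byte is ISN + 1 = 87914.
SEQ of data segment i = (ISN + 1) + sum of payload sizes of segments 1..i-1.
Segment 1: SEQ = 87914, payload = 194 bytes
Segment 2: SEQ = 88108, payload = 285 bytes
Segment 3: SEQ = 88393, payload = 1110 bytes
Segment 4: SEQ = 89503, payload = 911 bytes
SEQ of segment 4 = 87914 + 194 + 285 + 1110 = 89503

89503


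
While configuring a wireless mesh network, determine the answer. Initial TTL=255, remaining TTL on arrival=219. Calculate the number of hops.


Given: initial TTL = 255, received TTL = 219
Hops = initial TTL - received TTL
Hops = 255 - 219 = 36

36


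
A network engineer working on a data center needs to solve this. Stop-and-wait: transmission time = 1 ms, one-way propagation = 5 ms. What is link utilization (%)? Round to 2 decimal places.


Given: Ttrans = 1 ms, Tprop = 5 ms
RTT = 2 * Tprop = 2 * 5 = 10 ms
U = Ttrans / (Ttrans + RTT)
U = 1 / (1 + 10)
U = 1 / 11 = 0.090909
U% = 9.09%

9.09


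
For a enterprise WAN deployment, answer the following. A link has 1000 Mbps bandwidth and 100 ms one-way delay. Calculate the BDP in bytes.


Given: bandwidth = 1000 Mbps, delay = 100 ms
BDP in bits = 1000 * 10^6 * 100 / 1000
BDP in bits = 100000000
BDP in bytes = 100000000 / 8 = 12500000

12500000


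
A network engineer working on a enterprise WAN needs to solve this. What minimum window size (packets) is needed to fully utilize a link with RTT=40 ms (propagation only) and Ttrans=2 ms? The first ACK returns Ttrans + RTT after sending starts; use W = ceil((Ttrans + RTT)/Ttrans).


Given: Ttrans = 2 ms, RTT = 40 ms (= 2 * Tprop, Tprop = 20 ms)
Time until first ACK returns = Ttrans + RTT = 2 + 40 = 42 ms
Need W * Ttrans >= Ttrans + RTT  ->  W >= (Ttrans + RTT) / Ttrans
(Ttrans + RTT) / Ttrans = 42 / 2 = 21
W_min = ceil(21) = 21

21


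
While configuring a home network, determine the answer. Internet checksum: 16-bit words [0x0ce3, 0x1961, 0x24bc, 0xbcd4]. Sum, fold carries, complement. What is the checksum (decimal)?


Given words: [0x0ce3, 0x1961, 0x24bc, 0xbcd4]
Step 1: Sum all words
Raw sum = 3299 + 6497 + 9404 + 48340 = 67540
Step 2: Fold carry: (2004 + 1) = 2005
One's complement = ~2005 & 0xFFFF = 63530

63530


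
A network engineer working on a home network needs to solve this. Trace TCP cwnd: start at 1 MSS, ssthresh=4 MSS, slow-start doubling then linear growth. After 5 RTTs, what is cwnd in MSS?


RTT 0: cwnd = 1 MSS (initial)
RTT 1: cwnd = 2 MSS (slow start, doubled)
RTT 2: cwnd = 4 MSS (slow start, doubled)
RTT 3: cwnd = 5 MSS (congestion avoidance, +1)
RTT 4: cwnd = 6 MSS (congestion avoidance, +1)
RTT 5: cwnd = 7 MSS (congestion avoidance, +1)

7


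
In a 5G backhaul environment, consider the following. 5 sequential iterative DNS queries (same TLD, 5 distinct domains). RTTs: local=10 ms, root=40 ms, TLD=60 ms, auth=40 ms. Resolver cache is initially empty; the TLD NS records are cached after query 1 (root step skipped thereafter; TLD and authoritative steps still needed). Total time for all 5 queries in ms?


Lookup 1 (cold cache): local + root + TLD + auth = 10 + 40 + 60 + 40 = 150 ms
Lookups 2..5 (TLD NS cached -> skip root; new domain -> still ask TLD and auth): local + TLD + auth = 10 + 60 + 40 = 110 ms each
Remaining 4 lookups: 4 * 110 = 440 ms
Total = 150 + 440 = 590 ms

590


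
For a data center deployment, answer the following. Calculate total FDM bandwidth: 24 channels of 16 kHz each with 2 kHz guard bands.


Given: 24 channels, 16 kHz each, guard = 2 kHz
Channel bandwidth = 24 * 16 = 384 kHz
Guard bands = 23 gaps * 2 kHz = 46 kHz
Total = 384 + 46 = 430 kHz

430


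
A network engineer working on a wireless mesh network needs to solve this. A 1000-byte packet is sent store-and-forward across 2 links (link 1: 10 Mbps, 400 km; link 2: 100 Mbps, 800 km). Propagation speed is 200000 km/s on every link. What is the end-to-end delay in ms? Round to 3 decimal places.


Packet = 1000 bytes = 8000 bits. Store-and-forward: sum (t_trans + t_prop) per link.
Link 1: t_trans = 8000/(10*10^6) s = 0.8000 ms; t_prop = 400/200000 s = 2.0000 ms; subtotal = 2.8000 ms
Link 2: t_trans = 8000/(100*10^6) s = 0.0800 ms; t_prop = 800/200000 s = 4.0000 ms; subtotal = 4.0800 ms
End-to-end = 2.8000 + 4.0800 = 6.8800 ms -> 6.880 ms (3 dp)

6.880


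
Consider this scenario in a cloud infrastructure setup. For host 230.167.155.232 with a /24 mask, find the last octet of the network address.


Given: IP = 230.167.155.232, prefix = /24
Subnet mask = 255.255.255.0
Last octet of IP: 232
Last octet of mask: 0
Network last octet = 232 AND 0 = 0

0


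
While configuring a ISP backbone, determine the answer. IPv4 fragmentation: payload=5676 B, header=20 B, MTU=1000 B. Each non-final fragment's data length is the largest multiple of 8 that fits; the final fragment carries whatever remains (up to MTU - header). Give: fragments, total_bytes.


Max data per non-final fragment = floor((MTU - header)/8)*8 = floor((1000 - 20)/8)*8 = floor(980/8)*8 = 976 B
Final fragment needs no 8-byte alignment: it can carry up to MTU - header = 980 B
Non-final fragments needed = ceil((payload - 980) / 976) = ceil(4696/976) = ceil(4.8115) = 5
Number of fragments = 5 + 1 = 6
Fragment sizes (data): 5 * 976 B + 796 B (last, 796 <= 980 OK)
Total bytes sent = payload + n_frags * header = 5676 + 6*20 = 5676 + 120 = 5796 B

6, 5796


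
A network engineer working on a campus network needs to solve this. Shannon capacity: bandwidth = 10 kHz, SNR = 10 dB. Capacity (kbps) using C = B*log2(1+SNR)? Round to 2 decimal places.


Given: B = 10 kHz, SNR = 10 dB
SNR linear = 10^(10/10) = 10
1 + SNR = 11
log2(11) = 3.4594316186
C = 10 * 1000 * 3.4594316186 = 34594.3162 bps
C = 34.594316 kbps -> 34.59 kbps (2 dp)

34.59


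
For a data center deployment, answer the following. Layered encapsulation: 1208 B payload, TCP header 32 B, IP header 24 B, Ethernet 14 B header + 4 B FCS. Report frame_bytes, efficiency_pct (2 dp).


TCP segment = 1208 + 32 = 1240 B
IP packet = 1240 + 24 = 1264 B
Ethernet frame = 1264 + 14 + 4 = 1282 B
Efficiency = app / frame = 1208 / 1282 = 0.942278 = 94.2278% -> 94.23% (2 dp)

1282, 94.23


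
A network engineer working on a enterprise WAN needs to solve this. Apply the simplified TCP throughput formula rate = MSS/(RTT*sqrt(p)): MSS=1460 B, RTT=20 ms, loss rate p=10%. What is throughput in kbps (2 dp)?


Given: MSS = 1460 bytes, RTT = 20 ms, loss = 10%
RTT in seconds = 20 / 1000 = 0.02
Loss rate = 10% = 0.1
sqrt(loss) = sqrt(0.1) = 0.316227766017
Throughput (bytes/s) = 1460 / (0.02 * 0.316227766017) = 230846.2692
Throughput (kbps) = 230846.2692 * 8 / 1000 = 1846.770154 -> 1846.77 kbps (2 dp)

1846.77


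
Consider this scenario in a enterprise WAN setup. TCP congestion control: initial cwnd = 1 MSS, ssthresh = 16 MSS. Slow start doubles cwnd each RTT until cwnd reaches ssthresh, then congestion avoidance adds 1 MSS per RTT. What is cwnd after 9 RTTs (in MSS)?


RTT 0: cwnd = 1 MSS (initial)
RTT 1: cwnd = 2 MSS (slow start, doubled)
RTT 2: cwnd = 4 MSS (slow start, doubled)
RTT 3: cwnd = 8 MSS (slow start, doubled)
RTT 4: cwnd = 16 MSS (slow start, doubled)
RTT 5: cwnd = 17 MSS (congestion avoidance, +1)
RTT 6: cwnd = 18 MSS (congestion avoidance, +1)
RTT 7: cwnd = 19 MSS (congestion avoidance, +1)
RTT 8: cwnd = 20 MSS (congestion avoidance, +1)
RTT 9: cwnd = 21 MSS (congestion avoidance, +1)

21


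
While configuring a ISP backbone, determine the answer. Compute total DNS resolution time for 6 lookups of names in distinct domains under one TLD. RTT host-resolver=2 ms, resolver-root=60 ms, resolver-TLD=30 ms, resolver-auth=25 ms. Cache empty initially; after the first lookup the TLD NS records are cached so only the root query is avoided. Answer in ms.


Lookup 1 (cold cache): local + root + TLD + auth = 2 + 60 + 30 + 25 = 117 ms
Lookups 2..6 (TLD NS cached -> skip root; new domain -> still ask TLD and auth): local + TLD + auth = 2 + 30 + 25 = 57 ms each
Remaining 5 lookups: 5 * 57 = 285 ms
Total = 117 + 285 = 402 ms

402


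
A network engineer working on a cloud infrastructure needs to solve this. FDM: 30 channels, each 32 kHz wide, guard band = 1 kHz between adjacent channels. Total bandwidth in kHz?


Given: 30 channels, 32 kHz each, guard = 1 kHz
Channel bandwidth = 30 * 32 = 960 kHz
Guard bands = 29 gaps * 1 kHz = 29 kHz
Total = 960 + 29 = 989 kHz

989


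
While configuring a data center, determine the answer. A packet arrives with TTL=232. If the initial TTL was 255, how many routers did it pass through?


Given: initial TTL = 255, received TTL = 232
Hops = initial TTL - received TTL
Hops = 255 - 232 = 23

23


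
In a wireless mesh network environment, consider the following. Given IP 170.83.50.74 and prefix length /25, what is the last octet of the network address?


Given: IP = 170.83.50.74, prefix = /25
Subnet mask = 255.255.255.128
Last octet of IP: 74
Last octet of mask: 128
Network last octet = 74 AND 128 = 0

0


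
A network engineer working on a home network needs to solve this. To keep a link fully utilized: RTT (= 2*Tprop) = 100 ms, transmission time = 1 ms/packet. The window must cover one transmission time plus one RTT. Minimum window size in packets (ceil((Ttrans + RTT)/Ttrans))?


Given: Ttrans = 1 ms, RTT = 100 ms (= 2 * Tprop, Tprop = 50 ms)
Time until first ACK returns = Ttrans + RTT = 1 + 100 = 101 ms
Need W * Ttrans >= Ttrans + RTT  ->  W >= (Ttrans + RTT) / Ttrans
(Ttrans + RTT) / Ttrans = 101 / 1 = 101
W_min = ceil(101) = 101

101


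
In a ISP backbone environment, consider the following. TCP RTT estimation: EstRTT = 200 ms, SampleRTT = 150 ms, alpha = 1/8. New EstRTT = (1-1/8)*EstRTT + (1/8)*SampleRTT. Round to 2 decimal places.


Given: EstRTT = 200 ms, SampleRTT = 150 ms, alpha = 1/8
New EstRTT = (1 - alpha) * EstRTT + alpha * SampleRTT
(7/8) * 200 = 175
(1/8) * 150 = 18.75
New EstRTT = 175 + 18.75 = 193.75 ms -> 193.75 ms (2 dp)

193.75


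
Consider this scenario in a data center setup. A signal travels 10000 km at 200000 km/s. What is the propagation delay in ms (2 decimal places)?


Given: distance = 10000 km, speed = 200000 km/s
Delay = distance / speed = 10000 / 200000 seconds
Delay in ms = 10000 * 1000 / 200000
Delay = 50.0000 ms
Rounded to 2 dp = 50.00 ms

50.00


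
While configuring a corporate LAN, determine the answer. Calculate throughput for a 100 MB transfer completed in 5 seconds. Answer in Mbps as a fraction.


Given: file = 100 MB, time = 5 s
File in Mb = 100 * 8 = 800 Mb
Throughput = 800 / 5 Mbps
Throughput = 160 Mbps

160


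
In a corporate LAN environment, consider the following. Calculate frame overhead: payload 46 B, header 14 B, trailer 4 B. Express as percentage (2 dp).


Given: payload = 46 B, header = 14 B, trailer = 4 B
Overhead bytes = header + trailer = 14 + 4 = 18
Total frame = payload + overhead = 46 + 18 = 64
Overhead % = 18 / 64 * 100 = 28.1250% -> 28.13% (2 dp)

28.13


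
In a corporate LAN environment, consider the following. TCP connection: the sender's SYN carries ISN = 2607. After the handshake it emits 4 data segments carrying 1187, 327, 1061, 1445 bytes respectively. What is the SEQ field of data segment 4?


The SYN occupies sequence number ISN = 2607, so the first data byte is ISN + 1 = 2608.
SEQ of data segment i = (ISN + 1) + sum of payload sizes of segments 1..i-1.
Segment 1: SEQ = 2608, payload = 1187 bytes
Segment 2: SEQ = 3795, payload = 327 bytes
Segment 3: SEQ = 4122, payload = 1061 bytes
Segment 4: SEQ = 5183, payload = 1445 bytes
SEQ of segment 4 = 2608 + 1187 + 327 + 1061 = 5183

5183
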